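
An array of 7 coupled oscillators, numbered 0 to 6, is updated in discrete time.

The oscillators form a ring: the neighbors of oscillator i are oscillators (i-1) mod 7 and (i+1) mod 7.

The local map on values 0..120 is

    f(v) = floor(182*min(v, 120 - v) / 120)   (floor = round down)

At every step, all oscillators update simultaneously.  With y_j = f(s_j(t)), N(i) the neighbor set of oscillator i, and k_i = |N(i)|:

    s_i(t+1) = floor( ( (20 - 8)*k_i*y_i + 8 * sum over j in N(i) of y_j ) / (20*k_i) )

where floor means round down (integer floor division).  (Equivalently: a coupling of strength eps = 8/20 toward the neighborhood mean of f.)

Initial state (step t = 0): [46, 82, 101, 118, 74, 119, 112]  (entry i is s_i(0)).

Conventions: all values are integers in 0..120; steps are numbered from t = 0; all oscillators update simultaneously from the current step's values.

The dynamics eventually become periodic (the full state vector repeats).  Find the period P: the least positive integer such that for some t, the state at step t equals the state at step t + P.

Answer: 10
Key observation: The state at step 52, [80, 85, 85, 80, 74, 72, 74], reappears at step 62 — and no state repeats earlier — so the cycle the system enters has period 10.

Derivation:
t=0: [46, 82, 101, 118, 74, 119, 112]
t=1: [55, 53, 28, 21, 42, 16, 21]
t=2: [72, 73, 47, 39, 48, 33, 40]
t=3: [69, 71, 68, 64, 65, 56, 60]
t=4: [79, 75, 78, 82, 83, 85, 86]
t=5: [61, 65, 62, 58, 55, 53, 53]
t=6: [86, 85, 86, 86, 83, 80, 81]
t=7: [53, 52, 51, 52, 55, 59, 57]
t=8: [80, 78, 77, 78, 83, 87, 85]
t=9: [59, 62, 64, 62, 56, 51, 53]
t=10: [86, 86, 85, 85, 83, 79, 81]
t=11: [52, 51, 52, 53, 56, 60, 58]
t=12: [79, 77, 78, 80, 84, 88, 86]
t=13: [60, 64, 62, 59, 54, 49, 52]
t=14: [87, 86, 86, 87, 81, 76, 79]
t=15: [52, 50, 50, 52, 58, 63, 60]
t=16: [80, 75, 75, 79, 85, 87, 87]
t=17: [59, 66, 66, 61, 54, 50, 52]
t=18: [85, 82, 82, 85, 81, 76, 79]
t=19: [55, 56, 56, 55, 59, 63, 61]
t=20: [84, 83, 83, 84, 87, 87, 87]
t=21: [53, 55, 55, 53, 50, 50, 50]
t=22: [79, 82, 82, 79, 76, 75, 76]
t=23: [61, 58, 58, 61, 65, 67, 65]
t=24: [87, 87, 87, 87, 83, 81, 83]
t=25: [51, 50, 50, 51, 55, 57, 55]
t=26: [77, 75, 75, 77, 82, 84, 82]
t=27: [64, 67, 67, 64, 58, 55, 58]
t=28: [83, 80, 80, 83, 85, 84, 85]
t=29: [56, 59, 59, 56, 53, 53, 53]
t=30: [84, 88, 88, 84, 80, 80, 80]
t=31: [54, 49, 49, 54, 58, 60, 58]
t=32: [80, 75, 75, 80, 86, 89, 86]
t=33: [59, 66, 66, 59, 52, 48, 52]
t=34: [85, 82, 82, 85, 79, 74, 79]
t=35: [55, 56, 56, 55, 61, 66, 61]
t=36: [84, 83, 83, 84, 86, 84, 86]
t=37: [53, 55, 55, 53, 52, 52, 52]
t=38: [80, 82, 82, 80, 78, 78, 78]
t=39: [60, 57, 57, 60, 62, 63, 62]
t=40: [89, 87, 87, 89, 87, 86, 87]
t=41: [48, 49, 49, 48, 49, 50, 49]
t=42: [72, 73, 73, 72, 73, 74, 73]
t=43: [71, 71, 71, 71, 70, 69, 70]
t=44: [74, 74, 74, 74, 75, 76, 75]
t=45: [68, 69, 69, 68, 67, 66, 67]
t=46: [78, 77, 77, 78, 79, 80, 79]
t=47: [63, 64, 64, 63, 61, 60, 61]
t=48: [86, 84, 84, 86, 88, 90, 88]
t=49: [51, 53, 53, 51, 48, 46, 48]
t=50: [76, 79, 79, 76, 72, 70, 72]
t=51: [66, 62, 62, 66, 71, 73, 71]
t=52: [80, 85, 85, 80, 74, 72, 74]
t=53: [60, 54, 54, 60, 67, 70, 67]
t=54: [86, 83, 83, 86, 81, 77, 81]
t=55: [53, 55, 55, 53, 58, 62, 58]
t=56: [82, 82, 82, 82, 85, 87, 85]
t=57: [56, 57, 57, 56, 53, 51, 53]
t=58: [83, 85, 85, 83, 80, 78, 80]
t=59: [56, 53, 53, 56, 59, 61, 59]
t=60: [84, 80, 80, 84, 88, 89, 88]
t=61: [54, 58, 58, 54, 49, 47, 49]
t=62: [80, 85, 85, 80, 74, 72, 74]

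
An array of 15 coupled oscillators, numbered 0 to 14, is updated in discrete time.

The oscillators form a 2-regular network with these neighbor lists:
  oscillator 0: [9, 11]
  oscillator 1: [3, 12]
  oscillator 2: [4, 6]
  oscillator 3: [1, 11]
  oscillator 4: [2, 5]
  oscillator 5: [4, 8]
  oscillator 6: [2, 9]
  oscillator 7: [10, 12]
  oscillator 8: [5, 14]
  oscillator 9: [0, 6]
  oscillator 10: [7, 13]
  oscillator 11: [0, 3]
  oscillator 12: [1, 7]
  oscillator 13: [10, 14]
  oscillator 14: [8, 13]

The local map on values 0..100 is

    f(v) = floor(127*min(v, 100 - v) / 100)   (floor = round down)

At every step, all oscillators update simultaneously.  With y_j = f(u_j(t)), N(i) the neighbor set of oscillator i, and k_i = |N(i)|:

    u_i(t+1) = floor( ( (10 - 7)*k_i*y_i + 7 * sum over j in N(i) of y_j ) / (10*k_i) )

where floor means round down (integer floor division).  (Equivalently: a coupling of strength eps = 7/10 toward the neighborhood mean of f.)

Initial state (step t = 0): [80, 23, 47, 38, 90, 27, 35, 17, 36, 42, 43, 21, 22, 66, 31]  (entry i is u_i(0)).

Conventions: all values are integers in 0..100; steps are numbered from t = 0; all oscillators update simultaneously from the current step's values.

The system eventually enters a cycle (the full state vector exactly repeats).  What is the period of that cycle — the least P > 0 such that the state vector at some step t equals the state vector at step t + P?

Answer: 4
Key observation: The state at step 13, [58, 48, 60, 50, 61, 62, 61, 50, 62, 60, 54, 54, 48, 58, 61], reappears at step 17 — and no state repeats earlier — so the cycle the system enters has period 4.

Derivation:
t=0: [80, 23, 47, 38, 90, 27, 35, 17, 36, 42, 43, 21, 22, 66, 31]
t=1: [35, 34, 37, 33, 36, 30, 52, 34, 39, 40, 38, 33, 25, 45, 42]
t=2: [45, 38, 50, 41, 42, 44, 51, 40, 46, 51, 49, 42, 39, 52, 53]
t=3: [57, 49, 59, 50, 57, 55, 62, 53, 57, 60, 57, 54, 49, 60, 59]
t=4: [54, 62, 51, 60, 54, 54, 50, 58, 54, 50, 54, 58, 60, 52, 52]
t=5: [58, 49, 60, 50, 59, 58, 62, 53, 58, 61, 56, 53, 50, 59, 59]
t=6: [53, 62, 50, 61, 51, 52, 49, 59, 52, 50, 55, 58, 61, 53, 52]
t=7: [58, 48, 62, 50, 61, 60, 62, 52, 60, 61, 55, 53, 49, 58, 59]
t=8: [53, 61, 48, 60, 49, 49, 48, 59, 50, 50, 56, 58, 60, 54, 51]
t=9: [58, 49, 60, 50, 61, 62, 61, 52, 62, 60, 55, 54, 50, 58, 60]
t=10: [53, 62, 49, 60, 49, 48, 49, 60, 48, 50, 56, 58, 61, 53, 50]
t=11: [58, 49, 62, 50, 61, 60, 62, 51, 61, 61, 54, 54, 49, 59, 60]
t=12: [53, 62, 48, 60, 49, 49, 48, 60, 49, 50, 57, 58, 62, 53, 50]
t=13: [58, 48, 60, 50, 61, 62, 61, 50, 62, 60, 54, 54, 48, 58, 61]
t=14: [53, 61, 49, 60, 49, 48, 49, 60, 48, 50, 58, 58, 61, 53, 50]
t=15: [58, 49, 62, 50, 61, 60, 62, 50, 61, 61, 54, 54, 49, 58, 60]
t=16: [53, 62, 48, 60, 49, 49, 48, 60, 49, 50, 58, 58, 62, 53, 50]
t=17: [58, 48, 60, 50, 61, 62, 61, 50, 62, 60, 54, 54, 48, 58, 61]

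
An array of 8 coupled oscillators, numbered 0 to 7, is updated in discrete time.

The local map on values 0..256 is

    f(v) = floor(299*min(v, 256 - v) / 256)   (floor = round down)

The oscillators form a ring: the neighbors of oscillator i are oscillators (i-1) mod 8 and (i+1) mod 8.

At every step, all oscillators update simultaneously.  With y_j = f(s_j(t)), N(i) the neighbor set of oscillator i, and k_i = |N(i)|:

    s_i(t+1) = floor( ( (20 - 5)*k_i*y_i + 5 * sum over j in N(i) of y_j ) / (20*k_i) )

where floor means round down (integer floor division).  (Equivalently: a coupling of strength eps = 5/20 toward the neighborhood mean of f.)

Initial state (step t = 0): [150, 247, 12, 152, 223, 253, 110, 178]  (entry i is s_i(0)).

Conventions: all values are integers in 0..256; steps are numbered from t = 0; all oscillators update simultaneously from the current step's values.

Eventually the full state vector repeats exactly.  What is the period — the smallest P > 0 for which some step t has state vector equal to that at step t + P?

Answer: 4
Key observation: The state at step 22, [142, 147, 147, 147, 147, 142, 136, 136], reappears at step 26 — and no state repeats earlier — so the cycle the system enters has period 4.

Derivation:
t=0: [150, 247, 12, 152, 223, 253, 110, 178]
t=1: [104, 24, 26, 97, 44, 23, 107, 99]
t=2: [108, 39, 40, 94, 55, 41, 110, 116]
t=3: [117, 55, 53, 95, 67, 59, 118, 133]
t=4: [127, 72, 67, 99, 80, 77, 129, 141]
t=5: [138, 91, 83, 107, 95, 96, 138, 137]
t=6: [133, 108, 100, 118, 112, 114, 134, 137]
t=7: [140, 126, 119, 133, 131, 133, 140, 139]
t=8: [136, 144, 139, 142, 144, 142, 136, 135]
t=9: [138, 132, 134, 133, 130, 133, 139, 140]
t=10: [137, 142, 142, 143, 146, 142, 136, 135]
t=11: [137, 133, 132, 130, 129, 133, 139, 140]
t=12: [138, 142, 144, 146, 147, 142, 136, 135]
t=13: [137, 133, 130, 128, 127, 133, 139, 140]
t=14: [138, 142, 146, 148, 147, 142, 136, 135]
t=15: [137, 132, 128, 126, 127, 133, 139, 140]
t=16: [138, 143, 148, 147, 147, 142, 136, 135]
t=17: [136, 131, 126, 126, 127, 133, 139, 140]
t=18: [140, 144, 146, 147, 147, 142, 136, 135]
t=19: [135, 130, 128, 127, 127, 133, 139, 140]
t=20: [141, 146, 148, 148, 147, 142, 136, 135]
t=21: [134, 128, 126, 126, 127, 133, 139, 140]
t=22: [142, 147, 147, 147, 147, 142, 136, 136]
t=23: [133, 127, 127, 127, 127, 133, 139, 139]
t=24: [142, 147, 148, 148, 147, 142, 136, 136]
t=25: [133, 127, 126, 126, 127, 133, 139, 139]
t=26: [142, 147, 147, 147, 147, 142, 136, 136]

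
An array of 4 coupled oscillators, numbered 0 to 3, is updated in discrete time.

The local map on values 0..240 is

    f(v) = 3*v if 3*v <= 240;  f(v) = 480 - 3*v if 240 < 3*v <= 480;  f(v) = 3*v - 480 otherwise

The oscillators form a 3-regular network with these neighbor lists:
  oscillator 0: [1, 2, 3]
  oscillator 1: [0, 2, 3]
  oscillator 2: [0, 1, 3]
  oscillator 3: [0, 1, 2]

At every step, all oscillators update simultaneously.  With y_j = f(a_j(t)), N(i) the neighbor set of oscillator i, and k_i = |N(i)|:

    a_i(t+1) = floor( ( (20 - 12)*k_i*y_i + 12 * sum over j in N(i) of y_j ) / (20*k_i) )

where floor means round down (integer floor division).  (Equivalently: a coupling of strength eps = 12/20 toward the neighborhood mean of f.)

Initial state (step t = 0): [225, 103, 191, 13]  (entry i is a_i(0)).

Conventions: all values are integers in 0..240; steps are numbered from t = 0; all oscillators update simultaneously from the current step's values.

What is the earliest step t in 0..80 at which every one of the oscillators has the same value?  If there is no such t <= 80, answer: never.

Simulating step by step:
t=0: [225, 103, 191, 13]  (not all equal)
t=1: [138, 133, 118, 107]  (not all equal)
t=2: [99, 102, 111, 118]  (not all equal)
t=3: [162, 160, 155, 151]  (not all equal)
t=4: [10, 9, 12, 15]  (not all equal)
t=5: [33, 33, 34, 36]  (not all equal)
t=6: [101, 101, 102, 103]  (not all equal)
t=7: [175, 175, 174, 174]  (not all equal)
t=8: [43, 43, 43, 43]  (all equal)

Answer: 8
Key observation: Synchronization is absorbing here: once all oscillators are equal they stay equal, and step 8 is the first all-equal step.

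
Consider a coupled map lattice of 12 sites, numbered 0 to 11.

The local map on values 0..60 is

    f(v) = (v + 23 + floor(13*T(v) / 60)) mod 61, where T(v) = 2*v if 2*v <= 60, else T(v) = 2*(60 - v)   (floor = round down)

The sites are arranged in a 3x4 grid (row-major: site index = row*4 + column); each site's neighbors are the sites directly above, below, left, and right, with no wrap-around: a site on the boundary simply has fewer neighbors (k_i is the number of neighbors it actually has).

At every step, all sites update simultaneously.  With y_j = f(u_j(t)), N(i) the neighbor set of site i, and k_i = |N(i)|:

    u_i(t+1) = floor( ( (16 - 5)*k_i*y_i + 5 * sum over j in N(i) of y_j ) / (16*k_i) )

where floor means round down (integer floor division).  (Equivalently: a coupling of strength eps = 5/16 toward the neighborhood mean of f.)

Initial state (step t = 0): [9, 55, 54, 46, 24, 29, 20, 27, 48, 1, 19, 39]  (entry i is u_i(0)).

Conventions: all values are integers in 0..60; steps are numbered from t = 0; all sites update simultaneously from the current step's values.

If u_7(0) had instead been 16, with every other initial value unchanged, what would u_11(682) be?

Answer: u_11(682) = 35
Key observation: The state at step 18, [10, 34, 34, 34, 13, 34, 11, 14, 34, 34, 14, 35], reappears at step 20: the system is in a cycle of period 2 from step 18 on.  Therefore the state at step 682 equals the state at step 18 + ((682 - 18) mod 2) = 18, which is [10, 34, 34, 34, 13, 34, 11, 14, 34, 34, 14, 35].

Derivation:
t=0: [9, 55, 54, 46, 24, 29, 20, 16, 48, 1, 19, 39]
t=1: [35, 18, 21, 19, 44, 13, 44, 38, 22, 23, 43, 21]
t=2: [14, 43, 47, 44, 18, 38, 17, 18, 47, 48, 20, 39]
t=3: [38, 15, 17, 17, 39, 15, 41, 40, 19, 18, 42, 22]
t=4: [14, 40, 42, 41, 17, 39, 16, 18, 43, 43, 19, 40]
t=5: [38, 13, 14, 16, 39, 15, 40, 39, 17, 15, 41, 22]
t=6: [14, 38, 39, 39, 17, 38, 15, 18, 40, 40, 18, 40]
t=7: [38, 12, 13, 15, 38, 14, 39, 39, 15, 13, 39, 21]
t=8: [13, 37, 37, 38, 16, 37, 15, 18, 38, 38, 17, 39]
t=9: [36, 11, 11, 14, 36, 13, 38, 39, 14, 12, 38, 21]
t=10: [12, 35, 35, 37, 15, 35, 13, 17, 37, 37, 16, 39]
t=11: [35, 10, 10, 13, 35, 12, 36, 38, 13, 11, 37, 21]
t=12: [11, 34, 34, 35, 13, 34, 12, 16, 35, 35, 15, 39]
t=13: [33, 10, 10, 12, 33, 12, 35, 36, 12, 10, 36, 20]
t=14: [10, 34, 34, 34, 13, 34, 12, 15, 34, 34, 15, 37]
t=15: [32, 10, 10, 12, 33, 12, 35, 35, 12, 10, 35, 19]
t=16: [10, 34, 34, 34, 13, 34, 11, 14, 34, 34, 14, 36]
t=17: [32, 10, 10, 12, 33, 12, 33, 35, 12, 10, 35, 18]
t=18: [10, 34, 34, 34, 13, 34, 11, 14, 34, 34, 14, 35]
t=19: [32, 10, 10, 12, 33, 12, 33, 34, 12, 10, 34, 18]
t=20: [10, 34, 34, 34, 13, 34, 11, 14, 34, 34, 14, 35]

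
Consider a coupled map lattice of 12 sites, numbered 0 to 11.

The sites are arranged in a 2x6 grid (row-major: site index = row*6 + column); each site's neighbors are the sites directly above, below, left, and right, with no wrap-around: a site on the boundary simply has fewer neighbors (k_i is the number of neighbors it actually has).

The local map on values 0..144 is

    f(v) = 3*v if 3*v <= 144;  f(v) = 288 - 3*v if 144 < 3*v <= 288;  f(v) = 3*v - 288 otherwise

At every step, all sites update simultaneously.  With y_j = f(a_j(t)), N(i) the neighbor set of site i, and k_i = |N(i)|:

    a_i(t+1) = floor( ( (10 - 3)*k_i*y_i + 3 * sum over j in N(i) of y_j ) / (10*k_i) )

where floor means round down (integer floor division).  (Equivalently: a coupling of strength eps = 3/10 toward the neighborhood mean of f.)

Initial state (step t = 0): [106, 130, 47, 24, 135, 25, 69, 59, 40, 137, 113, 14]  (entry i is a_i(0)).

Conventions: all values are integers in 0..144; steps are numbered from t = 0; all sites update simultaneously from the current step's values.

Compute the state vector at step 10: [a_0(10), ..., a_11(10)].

Simulating step by step:
t=0: [106, 130, 47, 24, 135, 25, 69, 59, 40, 137, 113, 14]
t=1: [48, 99, 128, 88, 101, 76, 77, 108, 121, 110, 63, 48]
t=2: [110, 33, 78, 32, 28, 65, 66, 39, 69, 49, 89, 124]
t=3: [57, 90, 65, 95, 79, 90, 86, 108, 87, 118, 45, 75]
t=4: [89, 37, 69, 23, 51, 29, 43, 32, 38, 62, 112, 67]
t=5: [50, 97, 86, 80, 114, 94, 107, 102, 107, 94, 66, 81]
t=6: [102, 20, 29, 42, 52, 19, 46, 19, 28, 21, 73, 45]
t=7: [42, 58, 87, 116, 117, 79, 107, 68, 79, 72, 81, 113]
t=8: [110, 103, 41, 58, 59, 52, 54, 78, 54, 66, 50, 50]
t=9: [51, 36, 112, 112, 116, 129, 102, 65, 114, 100, 130, 137]
t=10: [113, 103, 54, 45, 66, 96, 46, 83, 53, 28, 90, 116]

Answer: [113, 103, 54, 45, 66, 96, 46, 83, 53, 28, 90, 116]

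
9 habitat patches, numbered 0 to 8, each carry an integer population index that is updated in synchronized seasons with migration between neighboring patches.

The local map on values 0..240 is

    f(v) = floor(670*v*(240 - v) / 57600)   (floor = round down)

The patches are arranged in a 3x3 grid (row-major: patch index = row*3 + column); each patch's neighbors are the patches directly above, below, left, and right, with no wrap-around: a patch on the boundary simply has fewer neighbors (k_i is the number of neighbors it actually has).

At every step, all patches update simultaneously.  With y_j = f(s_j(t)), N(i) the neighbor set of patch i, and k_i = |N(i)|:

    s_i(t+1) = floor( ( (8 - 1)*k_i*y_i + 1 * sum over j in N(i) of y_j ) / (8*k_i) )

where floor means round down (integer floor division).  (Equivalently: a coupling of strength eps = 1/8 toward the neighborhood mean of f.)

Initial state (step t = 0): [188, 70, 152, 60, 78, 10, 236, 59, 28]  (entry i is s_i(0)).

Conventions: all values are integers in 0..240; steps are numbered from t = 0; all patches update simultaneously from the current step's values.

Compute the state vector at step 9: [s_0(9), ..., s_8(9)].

Simulating step by step:
t=0: [188, 70, 152, 60, 78, 10, 236, 59, 28]
t=1: [115, 138, 145, 120, 140, 38, 24, 117, 69]
t=2: [166, 163, 155, 162, 160, 97, 73, 161, 135]
t=3: [142, 145, 153, 145, 148, 160, 141, 147, 162]
t=4: [160, 159, 154, 160, 157, 148, 161, 158, 146]
t=5: [148, 149, 153, 148, 151, 157, 147, 150, 158]
t=6: [157, 156, 154, 157, 155, 151, 158, 156, 150]
t=7: [151, 152, 154, 151, 152, 155, 150, 152, 156]
t=8: [155, 155, 154, 156, 154, 153, 156, 154, 152]
t=9: [152, 153, 153, 152, 153, 154, 152, 153, 154]

Answer: [152, 153, 153, 152, 153, 154, 152, 153, 154]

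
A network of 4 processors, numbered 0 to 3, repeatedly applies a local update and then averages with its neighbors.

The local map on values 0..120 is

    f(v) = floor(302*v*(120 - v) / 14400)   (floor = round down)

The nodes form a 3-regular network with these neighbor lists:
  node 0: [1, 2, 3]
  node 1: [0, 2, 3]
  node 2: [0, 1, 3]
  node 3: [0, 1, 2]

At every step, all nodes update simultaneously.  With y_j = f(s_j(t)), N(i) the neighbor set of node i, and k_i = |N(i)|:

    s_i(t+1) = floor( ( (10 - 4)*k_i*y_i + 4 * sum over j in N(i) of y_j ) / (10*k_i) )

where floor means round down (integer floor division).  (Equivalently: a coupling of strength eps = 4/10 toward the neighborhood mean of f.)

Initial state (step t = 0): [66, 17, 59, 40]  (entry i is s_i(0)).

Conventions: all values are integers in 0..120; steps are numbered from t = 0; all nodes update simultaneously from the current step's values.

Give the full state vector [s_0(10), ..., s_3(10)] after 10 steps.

Answer: [72, 72, 72, 72]

Derivation:
t=0: [66, 17, 59, 40]
t=1: [68, 50, 68, 64]
t=2: [74, 73, 74, 74]
t=3: [71, 71, 71, 71]
t=4: [72, 72, 72, 72]
t=5: [72, 72, 72, 72]
t=6: [72, 72, 72, 72]
t=7: [72, 72, 72, 72]
t=8: [72, 72, 72, 72]
t=9: [72, 72, 72, 72]
t=10: [72, 72, 72, 72]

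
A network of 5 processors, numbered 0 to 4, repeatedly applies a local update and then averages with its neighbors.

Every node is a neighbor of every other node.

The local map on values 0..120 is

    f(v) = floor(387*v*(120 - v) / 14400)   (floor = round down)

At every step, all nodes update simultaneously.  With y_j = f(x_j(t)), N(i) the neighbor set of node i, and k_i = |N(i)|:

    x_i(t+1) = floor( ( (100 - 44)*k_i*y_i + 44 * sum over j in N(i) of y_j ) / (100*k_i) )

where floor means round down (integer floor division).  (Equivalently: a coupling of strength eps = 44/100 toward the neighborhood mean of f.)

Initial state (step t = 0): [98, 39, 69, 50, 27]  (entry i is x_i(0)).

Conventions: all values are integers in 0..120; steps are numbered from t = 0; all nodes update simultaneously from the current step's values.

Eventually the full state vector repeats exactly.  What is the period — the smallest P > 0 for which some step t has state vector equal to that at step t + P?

Simulating step by step:
t=0: [98, 39, 69, 50, 27]
t=1: [69, 81, 85, 85, 73]
t=2: [89, 84, 82, 82, 88]
t=3: [76, 80, 80, 80, 77]
t=4: [87, 86, 86, 86, 87]
t=5: [77, 77, 77, 77, 77]
t=6: [88, 88, 88, 88, 88]
t=7: [75, 75, 75, 75, 75]
t=8: [90, 90, 90, 90, 90]
t=9: [72, 72, 72, 72, 72]
t=10: [92, 92, 92, 92, 92]
t=11: [69, 69, 69, 69, 69]
t=12: [94, 94, 94, 94, 94]
t=13: [65, 65, 65, 65, 65]
t=14: [96, 96, 96, 96, 96]
t=15: [61, 61, 61, 61, 61]
t=16: [96, 96, 96, 96, 96]

Answer: 2
Key observation: The state at step 14, [96, 96, 96, 96, 96], reappears at step 16 — and no state repeats earlier — so the cycle the system enters has period 2.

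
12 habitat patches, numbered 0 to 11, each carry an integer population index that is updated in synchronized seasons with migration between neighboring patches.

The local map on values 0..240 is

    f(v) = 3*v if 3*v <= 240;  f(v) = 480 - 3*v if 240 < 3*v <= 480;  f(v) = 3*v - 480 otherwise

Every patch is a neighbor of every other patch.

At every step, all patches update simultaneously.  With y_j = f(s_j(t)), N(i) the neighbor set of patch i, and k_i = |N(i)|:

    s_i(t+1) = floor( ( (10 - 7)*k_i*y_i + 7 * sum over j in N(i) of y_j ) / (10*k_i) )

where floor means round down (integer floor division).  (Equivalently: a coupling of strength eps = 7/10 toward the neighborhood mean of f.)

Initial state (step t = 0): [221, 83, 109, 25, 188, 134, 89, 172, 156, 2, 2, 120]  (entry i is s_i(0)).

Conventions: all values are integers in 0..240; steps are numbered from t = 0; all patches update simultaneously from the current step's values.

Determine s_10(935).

Answer: s_10(935) = 60
Key observation: The state at step 27, [61, 61, 61, 60, 60, 60, 61, 60, 60, 60, 60, 61], reappears at step 29: the system is in a cycle of period 2 from step 27 on.  Therefore the state at step 935 equals the state at step 27 + ((935 - 27) mod 2) = 27, which is [61, 61, 61, 60, 60, 60, 61, 60, 60, 60, 60, 61].

Derivation:
t=0: [221, 83, 109, 25, 188, 134, 89, 172, 156, 2, 2, 120]
t=1: [119, 130, 112, 93, 96, 94, 126, 84, 79, 77, 77, 104]
t=2: [165, 157, 170, 184, 181, 183, 160, 190, 192, 191, 191, 176]
t=3: [46, 45, 50, 60, 58, 59, 43, 64, 65, 65, 65, 54]
t=4: [161, 160, 164, 171, 169, 170, 159, 174, 174, 174, 174, 166]
t=5: [19, 18, 21, 26, 25, 25, 19, 28, 28, 28, 28, 22]
t=6: [68, 67, 69, 73, 72, 72, 68, 74, 74, 74, 74, 70]
t=7: [211, 210, 212, 214, 214, 214, 211, 215, 215, 215, 215, 212]
t=8: [157, 157, 158, 160, 160, 160, 157, 160, 160, 160, 160, 158]
t=9: [4, 4, 3, 2, 2, 2, 4, 2, 2, 2, 2, 3]
t=10: [8, 8, 8, 7, 7, 7, 8, 7, 7, 7, 7, 8]
t=11: [22, 22, 22, 21, 21, 21, 22, 21, 21, 21, 21, 22]
t=12: [64, 64, 64, 63, 63, 63, 64, 63, 63, 63, 63, 64]
t=13: [190, 190, 190, 189, 189, 189, 190, 189, 189, 189, 189, 190]
t=14: [88, 88, 88, 87, 87, 87, 88, 87, 87, 87, 87, 88]
t=15: [217, 217, 217, 218, 218, 218, 217, 218, 218, 218, 218, 217]
t=16: [172, 172, 172, 173, 173, 173, 172, 173, 173, 173, 173, 172]
t=17: [37, 37, 37, 38, 38, 38, 37, 38, 38, 38, 38, 37]
t=18: [112, 112, 112, 113, 113, 113, 112, 113, 113, 113, 113, 112]
t=19: [142, 142, 142, 141, 141, 141, 142, 141, 141, 141, 141, 142]
t=20: [55, 55, 55, 56, 56, 56, 55, 56, 56, 56, 56, 55]
t=21: [166, 166, 166, 167, 167, 167, 166, 167, 167, 167, 167, 166]
t=22: [19, 19, 19, 20, 20, 20, 19, 20, 20, 20, 20, 19]
t=23: [58, 58, 58, 59, 59, 59, 58, 59, 59, 59, 59, 58]
t=24: [175, 175, 175, 176, 176, 176, 175, 176, 176, 176, 176, 175]
t=25: [46, 46, 46, 47, 47, 47, 46, 47, 47, 47, 47, 46]
t=26: [139, 139, 139, 140, 140, 140, 139, 140, 140, 140, 140, 139]
t=27: [61, 61, 61, 60, 60, 60, 61, 60, 60, 60, 60, 61]
t=28: [181, 181, 181, 180, 180, 180, 181, 180, 180, 180, 180, 181]
t=29: [61, 61, 61, 60, 60, 60, 61, 60, 60, 60, 60, 61]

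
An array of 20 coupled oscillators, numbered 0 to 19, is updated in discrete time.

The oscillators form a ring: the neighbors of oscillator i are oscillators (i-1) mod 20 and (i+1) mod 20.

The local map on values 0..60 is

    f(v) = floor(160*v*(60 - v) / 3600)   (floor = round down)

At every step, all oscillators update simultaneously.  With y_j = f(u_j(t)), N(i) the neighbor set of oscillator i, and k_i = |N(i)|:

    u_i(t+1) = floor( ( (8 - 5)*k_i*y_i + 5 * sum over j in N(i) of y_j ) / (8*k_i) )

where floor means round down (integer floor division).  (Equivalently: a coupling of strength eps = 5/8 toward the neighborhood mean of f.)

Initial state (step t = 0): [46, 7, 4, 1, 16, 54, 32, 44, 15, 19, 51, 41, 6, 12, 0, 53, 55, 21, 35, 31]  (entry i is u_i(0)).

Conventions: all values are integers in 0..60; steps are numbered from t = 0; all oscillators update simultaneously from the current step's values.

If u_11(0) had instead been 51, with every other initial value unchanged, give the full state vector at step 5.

Answer: [37, 37, 37, 37, 37, 37, 37, 37, 37, 37, 37, 37, 38, 37, 37, 37, 37, 37, 37, 37]
Key observation: This trace re-runs the system from the modified initial state.

Derivation:
t=0: [46, 7, 4, 1, 16, 54, 32, 44, 15, 19, 51, 51, 6, 12, 0, 53, 55, 21, 35, 31]
t=1: [27, 17, 9, 13, 16, 27, 28, 33, 31, 28, 24, 18, 19, 13, 12, 9, 20, 29, 37, 35]
t=2: [36, 30, 25, 26, 32, 36, 39, 39, 39, 38, 36, 34, 31, 28, 24, 26, 31, 37, 37, 38]
t=3: [38, 38, 38, 38, 38, 37, 36, 36, 36, 37, 38, 38, 39, 38, 38, 38, 38, 37, 37, 37]
t=4: [37, 37, 37, 37, 37, 37, 37, 38, 37, 37, 37, 36, 36, 36, 37, 37, 37, 37, 37, 37]
t=5: [37, 37, 37, 37, 37, 37, 37, 37, 37, 37, 37, 37, 38, 37, 37, 37, 37, 37, 37, 37]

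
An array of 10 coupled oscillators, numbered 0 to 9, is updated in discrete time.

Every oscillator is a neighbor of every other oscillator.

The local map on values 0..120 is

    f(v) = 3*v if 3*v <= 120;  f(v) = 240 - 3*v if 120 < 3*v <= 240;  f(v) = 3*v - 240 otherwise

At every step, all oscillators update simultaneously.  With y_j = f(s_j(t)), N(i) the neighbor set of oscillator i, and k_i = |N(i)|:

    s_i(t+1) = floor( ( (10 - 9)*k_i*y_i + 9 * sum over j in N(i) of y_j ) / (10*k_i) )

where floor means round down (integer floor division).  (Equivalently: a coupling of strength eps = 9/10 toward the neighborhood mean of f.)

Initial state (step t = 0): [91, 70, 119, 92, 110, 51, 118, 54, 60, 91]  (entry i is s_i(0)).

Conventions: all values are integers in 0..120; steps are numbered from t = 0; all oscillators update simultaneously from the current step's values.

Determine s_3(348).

Answer: s_3(348) = 111
Key observation: The state at step 2, [39, 39, 39, 39, 39, 39, 39, 39, 39, 39], reappears at step 6: the system is in a cycle of period 4 from step 2 on.  Therefore the state at step 348 equals the state at step 2 + ((348 - 2) mod 4) = 4, which is [111, 111, 111, 111, 111, 111, 111, 111, 111, 111].

Derivation:
t=0: [91, 70, 119, 92, 110, 51, 118, 54, 60, 91]
t=1: [67, 67, 67, 67, 67, 67, 67, 67, 67, 67]
t=2: [39, 39, 39, 39, 39, 39, 39, 39, 39, 39]
t=3: [117, 117, 117, 117, 117, 117, 117, 117, 117, 117]
t=4: [111, 111, 111, 111, 111, 111, 111, 111, 111, 111]
t=5: [93, 93, 93, 93, 93, 93, 93, 93, 93, 93]
t=6: [39, 39, 39, 39, 39, 39, 39, 39, 39, 39]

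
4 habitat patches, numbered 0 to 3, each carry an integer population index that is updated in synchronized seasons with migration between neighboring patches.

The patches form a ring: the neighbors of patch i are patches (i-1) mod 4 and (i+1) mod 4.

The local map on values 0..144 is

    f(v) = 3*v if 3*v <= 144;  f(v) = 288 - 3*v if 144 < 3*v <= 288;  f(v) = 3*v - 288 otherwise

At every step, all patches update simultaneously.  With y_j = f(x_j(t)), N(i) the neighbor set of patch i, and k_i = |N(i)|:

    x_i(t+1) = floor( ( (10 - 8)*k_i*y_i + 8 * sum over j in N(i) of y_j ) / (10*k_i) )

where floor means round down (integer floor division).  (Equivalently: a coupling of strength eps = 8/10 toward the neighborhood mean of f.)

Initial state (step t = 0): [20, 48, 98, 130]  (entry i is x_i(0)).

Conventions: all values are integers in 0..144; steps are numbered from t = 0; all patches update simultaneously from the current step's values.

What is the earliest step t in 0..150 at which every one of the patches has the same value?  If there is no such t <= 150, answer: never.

Simulating step by step:
t=0: [20, 48, 98, 130]  (not all equal)
t=1: [110, 55, 99, 46]  (not all equal)
t=2: [112, 45, 106, 48]  (not all equal)
t=3: [121, 58, 117, 60]  (not all equal)
t=4: [103, 78, 101, 76]  (not all equal)
t=5: [49, 25, 48, 26]  (not all equal)
t=6: [89, 129, 90, 129]  (not all equal)
t=7: [83, 35, 82, 35]  (not all equal)
t=8: [91, 53, 92, 53]  (not all equal)
t=9: [106, 36, 105, 36]  (not all equal)
t=10: [92, 44, 91, 44]  (not all equal)
t=11: [108, 37, 108, 37]  (not all equal)
t=12: [96, 51, 96, 51]  (not all equal)
t=13: [108, 27, 108, 27]  (not all equal)
t=14: [72, 45, 72, 45]  (not all equal)
t=15: [122, 84, 122, 84]  (not all equal)
t=16: [44, 69, 44, 69]  (not all equal)
t=17: [91, 121, 91, 121]  (not all equal)
t=18: [63, 27, 63, 27]  (not all equal)
t=19: [84, 95, 84, 95]  (not all equal)
t=20: [9, 29, 9, 29]  (not all equal)
t=21: [75, 39, 75, 39]  (not all equal)
t=22: [106, 73, 106, 73]  (not all equal)
t=23: [61, 37, 61, 37]  (not all equal)
t=24: [109, 106, 109, 106]  (not all equal)
t=25: [31, 37, 31, 37]  (not all equal)
t=26: [107, 96, 107, 96]  (not all equal)
t=27: [6, 26, 6, 26]  (not all equal)
t=28: [66, 30, 66, 30]  (not all equal)
t=29: [90, 90, 90, 90]  (all equal)

Answer: 29
Key observation: Synchronization is absorbing here: once all patches are equal they stay equal, and step 29 is the first all-equal step.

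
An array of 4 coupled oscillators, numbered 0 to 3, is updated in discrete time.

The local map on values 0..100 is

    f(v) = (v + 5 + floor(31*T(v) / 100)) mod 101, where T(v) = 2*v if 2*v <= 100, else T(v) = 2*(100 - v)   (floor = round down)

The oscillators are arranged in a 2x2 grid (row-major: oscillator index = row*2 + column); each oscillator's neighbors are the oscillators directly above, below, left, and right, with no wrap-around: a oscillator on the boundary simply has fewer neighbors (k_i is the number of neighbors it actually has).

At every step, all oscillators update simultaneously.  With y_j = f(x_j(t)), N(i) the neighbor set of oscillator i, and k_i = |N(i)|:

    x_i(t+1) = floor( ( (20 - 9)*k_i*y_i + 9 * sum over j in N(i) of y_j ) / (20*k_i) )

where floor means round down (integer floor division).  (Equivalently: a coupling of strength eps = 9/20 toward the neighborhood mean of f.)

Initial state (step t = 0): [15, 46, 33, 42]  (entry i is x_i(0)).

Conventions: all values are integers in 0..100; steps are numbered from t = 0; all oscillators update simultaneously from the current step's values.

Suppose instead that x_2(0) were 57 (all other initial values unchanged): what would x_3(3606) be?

Answer: x_3(3606) = 89
Key observation: The state at step 6, [95, 92, 92, 89], reappears at step 14: the system is in a cycle of period 8 from step 6 on.  Therefore the state at step 3606 equals the state at step 6 + ((3606 - 6) mod 8) = 6, which is [95, 92, 92, 89].

Derivation:
t=0: [15, 46, 57, 42]
t=1: [53, 66, 71, 77]
t=2: [89, 91, 92, 94]
t=3: [55, 22, 22, 0]
t=4: [65, 42, 42, 20]
t=5: [82, 68, 68, 53]
t=6: [95, 92, 92, 89]
t=7: [1, 22, 22, 55]
t=8: [21, 42, 42, 65]
t=9: [54, 69, 69, 82]
t=10: [89, 92, 92, 95]
t=11: [55, 22, 22, 1]
t=12: [65, 42, 42, 21]
t=13: [82, 69, 69, 54]
t=14: [95, 92, 92, 89]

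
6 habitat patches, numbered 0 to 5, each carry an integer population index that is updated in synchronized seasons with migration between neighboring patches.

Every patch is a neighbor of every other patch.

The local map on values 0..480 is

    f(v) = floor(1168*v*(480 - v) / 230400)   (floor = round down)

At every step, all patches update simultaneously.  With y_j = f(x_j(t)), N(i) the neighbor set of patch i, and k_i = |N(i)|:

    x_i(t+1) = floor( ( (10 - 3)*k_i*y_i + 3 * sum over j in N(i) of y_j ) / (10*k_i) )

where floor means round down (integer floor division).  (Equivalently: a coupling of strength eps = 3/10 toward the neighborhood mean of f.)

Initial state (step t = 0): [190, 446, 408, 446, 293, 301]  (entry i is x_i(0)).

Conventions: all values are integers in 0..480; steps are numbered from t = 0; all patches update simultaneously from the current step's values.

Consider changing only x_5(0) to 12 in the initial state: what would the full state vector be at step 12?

Simulating step by step:
t=0: [190, 446, 408, 446, 293, 12]
t=1: [231, 101, 147, 101, 230, 70]
t=2: [268, 205, 240, 205, 268, 174]
t=3: [286, 284, 289, 284, 286, 274]
t=4: [281, 281, 280, 281, 281, 284]
t=5: [282, 282, 282, 282, 282, 282]
t=6: [283, 283, 283, 283, 283, 283]
t=7: [282, 282, 282, 282, 282, 282]
t=8: [283, 283, 283, 283, 283, 283]
t=9: [282, 282, 282, 282, 282, 282]
t=10: [283, 283, 283, 283, 283, 283]
t=11: [282, 282, 282, 282, 282, 282]
t=12: [283, 283, 283, 283, 283, 283]

Answer: [283, 283, 283, 283, 283, 283]
Key observation: This trace re-runs the system from the modified initial state.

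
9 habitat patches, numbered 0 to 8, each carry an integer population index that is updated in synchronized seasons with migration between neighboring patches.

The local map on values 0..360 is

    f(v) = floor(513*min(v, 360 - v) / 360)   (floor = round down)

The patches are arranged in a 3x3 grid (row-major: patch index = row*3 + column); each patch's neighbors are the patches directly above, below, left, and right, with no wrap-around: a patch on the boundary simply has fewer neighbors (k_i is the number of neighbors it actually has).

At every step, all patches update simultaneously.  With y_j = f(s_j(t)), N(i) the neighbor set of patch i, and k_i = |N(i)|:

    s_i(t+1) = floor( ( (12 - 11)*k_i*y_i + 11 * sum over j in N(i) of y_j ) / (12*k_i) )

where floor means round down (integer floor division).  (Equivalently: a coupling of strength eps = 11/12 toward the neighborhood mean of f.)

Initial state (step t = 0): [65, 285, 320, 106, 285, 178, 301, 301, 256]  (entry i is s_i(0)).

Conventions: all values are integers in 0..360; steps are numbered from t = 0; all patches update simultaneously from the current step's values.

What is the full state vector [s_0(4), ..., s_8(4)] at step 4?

Answer: [213, 193, 209, 182, 206, 201, 204, 189, 199]

Derivation:
t=0: [65, 285, 320, 106, 285, 178, 301, 301, 256]
t=1: [125, 86, 169, 98, 144, 116, 114, 110, 166]
t=2: [134, 200, 151, 178, 150, 221, 148, 197, 166]
t=3: [236, 207, 213, 208, 226, 219, 239, 220, 216]
t=4: [213, 193, 209, 182, 206, 201, 204, 189, 199]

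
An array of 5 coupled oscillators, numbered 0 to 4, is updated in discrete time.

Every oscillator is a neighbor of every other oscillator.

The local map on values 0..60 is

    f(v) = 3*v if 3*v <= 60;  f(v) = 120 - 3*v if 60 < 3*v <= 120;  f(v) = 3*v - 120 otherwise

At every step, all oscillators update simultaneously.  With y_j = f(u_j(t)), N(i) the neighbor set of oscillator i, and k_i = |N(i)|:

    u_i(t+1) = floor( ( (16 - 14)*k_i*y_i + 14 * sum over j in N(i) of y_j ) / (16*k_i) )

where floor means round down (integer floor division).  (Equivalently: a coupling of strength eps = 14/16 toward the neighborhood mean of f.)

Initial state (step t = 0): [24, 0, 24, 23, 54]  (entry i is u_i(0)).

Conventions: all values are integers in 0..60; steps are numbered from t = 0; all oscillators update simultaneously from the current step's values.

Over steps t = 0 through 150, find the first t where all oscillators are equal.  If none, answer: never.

Answer: 3
Key observation: Synchronization is absorbing here: once all oscillators are equal they stay equal, and step 3 is the first all-equal step.

Derivation:
t=0: [24, 0, 24, 23, 54]  (not all equal)
t=1: [36, 41, 36, 36, 37]  (not all equal)
t=2: [9, 10, 9, 9, 9]  (not all equal)
t=3: [27, 27, 27, 27, 27]  (all equal)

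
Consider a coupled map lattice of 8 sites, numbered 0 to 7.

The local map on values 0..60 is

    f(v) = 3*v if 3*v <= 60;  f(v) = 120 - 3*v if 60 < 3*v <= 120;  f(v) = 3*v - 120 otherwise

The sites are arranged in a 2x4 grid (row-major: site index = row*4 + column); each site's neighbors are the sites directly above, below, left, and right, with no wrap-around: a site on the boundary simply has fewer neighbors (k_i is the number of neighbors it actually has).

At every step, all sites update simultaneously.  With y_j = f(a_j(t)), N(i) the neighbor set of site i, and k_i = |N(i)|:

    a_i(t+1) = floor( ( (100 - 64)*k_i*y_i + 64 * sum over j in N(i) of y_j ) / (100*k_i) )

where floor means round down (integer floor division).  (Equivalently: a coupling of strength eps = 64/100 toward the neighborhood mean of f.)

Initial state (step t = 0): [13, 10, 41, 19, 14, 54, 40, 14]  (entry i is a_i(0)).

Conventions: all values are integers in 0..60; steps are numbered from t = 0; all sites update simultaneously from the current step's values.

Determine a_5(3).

Simulating step by step:
t=0: [13, 10, 41, 19, 14, 54, 40, 14]
t=1: [37, 28, 19, 34, 41, 30, 18, 33]
t=2: [15, 33, 43, 31, 13, 30, 42, 30]
t=3: [35, 25, 14, 22, 38, 24, 16, 21]

Answer: a_5(3) = 24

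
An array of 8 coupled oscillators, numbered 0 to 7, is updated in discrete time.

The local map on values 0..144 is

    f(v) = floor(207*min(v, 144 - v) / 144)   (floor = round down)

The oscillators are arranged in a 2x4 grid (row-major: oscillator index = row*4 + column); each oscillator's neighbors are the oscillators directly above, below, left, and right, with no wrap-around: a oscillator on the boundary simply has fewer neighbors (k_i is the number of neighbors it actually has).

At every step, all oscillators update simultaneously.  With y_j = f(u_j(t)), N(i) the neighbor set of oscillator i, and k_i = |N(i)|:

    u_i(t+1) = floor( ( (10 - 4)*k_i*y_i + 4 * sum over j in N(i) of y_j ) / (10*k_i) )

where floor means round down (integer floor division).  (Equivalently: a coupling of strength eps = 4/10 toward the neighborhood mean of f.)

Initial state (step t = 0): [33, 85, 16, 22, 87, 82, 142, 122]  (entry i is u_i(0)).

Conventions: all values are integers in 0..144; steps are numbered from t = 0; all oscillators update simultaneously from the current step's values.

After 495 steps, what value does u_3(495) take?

Simulating step by step:
t=0: [33, 85, 16, 22, 87, 82, 142, 122]
t=1: [61, 71, 29, 29, 75, 75, 20, 25]
t=2: [92, 91, 47, 39, 96, 89, 40, 34]
t=3: [73, 74, 65, 56, 72, 74, 60, 51]
t=4: [101, 99, 91, 81, 102, 98, 87, 77]
t=5: [61, 65, 76, 88, 61, 66, 80, 91]
t=6: [88, 92, 93, 82, 88, 92, 90, 80]
t=7: [78, 74, 75, 86, 78, 75, 78, 88]
t=8: [95, 98, 96, 85, 95, 97, 93, 83]
t=9: [69, 67, 71, 81, 69, 68, 73, 83]
t=10: [98, 97, 99, 91, 98, 97, 99, 90]
t=11: [66, 66, 66, 73, 66, 66, 66, 74]
t=12: [94, 94, 95, 100, 94, 94, 94, 99]
t=13: [71, 70, 69, 64, 71, 71, 69, 65]
t=14: [101, 100, 98, 93, 102, 101, 98, 94]
t=15: [61, 62, 66, 71, 60, 61, 66, 70]
t=16: [87, 89, 94, 100, 86, 88, 93, 99]
t=17: [81, 78, 71, 64, 82, 79, 72, 65]
t=18: [90, 94, 99, 94, 90, 93, 100, 94]
t=19: [75, 71, 65, 69, 76, 71, 65, 69]
t=20: [99, 100, 95, 97, 98, 100, 95, 97]
t=21: [64, 64, 68, 67, 65, 64, 68, 67]
t=22: [92, 92, 96, 96, 92, 92, 96, 96]
t=23: [74, 73, 69, 69, 74, 73, 69, 69]
t=24: [100, 101, 99, 99, 100, 101, 99, 99]
t=25: [62, 61, 63, 64, 62, 61, 63, 64]
t=26: [88, 87, 89, 91, 88, 87, 89, 91]
t=27: [80, 80, 78, 76, 80, 80, 78, 76]
t=28: [92, 92, 94, 96, 92, 92, 94, 96]
t=29: [74, 73, 71, 69, 74, 73, 71, 69]
t=30: [100, 101, 101, 99, 100, 101, 101, 99]
t=31: [62, 61, 61, 63, 62, 61, 61, 63]
t=32: [88, 87, 87, 89, 88, 87, 87, 89]
t=33: [80, 80, 80, 79, 80, 80, 80, 79]
t=34: [92, 92, 92, 92, 92, 92, 92, 92]
t=35: [74, 74, 74, 74, 74, 74, 74, 74]
t=36: [100, 100, 100, 100, 100, 100, 100, 100]
t=37: [63, 63, 63, 63, 63, 63, 63, 63]
t=38: [90, 90, 90, 90, 90, 90, 90, 90]
t=39: [77, 77, 77, 77, 77, 77, 77, 77]
t=40: [96, 96, 96, 96, 96, 96, 96, 96]
t=41: [69, 69, 69, 69, 69, 69, 69, 69]
t=42: [99, 99, 99, 99, 99, 99, 99, 99]
t=43: [64, 64, 64, 64, 64, 64, 64, 64]
t=44: [92, 92, 92, 92, 92, 92, 92, 92]

Answer: u_3(495) = 74
Key observation: The state at step 34, [92, 92, 92, 92, 92, 92, 92, 92], reappears at step 44: the system is in a cycle of period 10 from step 34 on.  Therefore the state at step 495 equals the state at step 34 + ((495 - 34) mod 10) = 35, which is [74, 74, 74, 74, 74, 74, 74, 74].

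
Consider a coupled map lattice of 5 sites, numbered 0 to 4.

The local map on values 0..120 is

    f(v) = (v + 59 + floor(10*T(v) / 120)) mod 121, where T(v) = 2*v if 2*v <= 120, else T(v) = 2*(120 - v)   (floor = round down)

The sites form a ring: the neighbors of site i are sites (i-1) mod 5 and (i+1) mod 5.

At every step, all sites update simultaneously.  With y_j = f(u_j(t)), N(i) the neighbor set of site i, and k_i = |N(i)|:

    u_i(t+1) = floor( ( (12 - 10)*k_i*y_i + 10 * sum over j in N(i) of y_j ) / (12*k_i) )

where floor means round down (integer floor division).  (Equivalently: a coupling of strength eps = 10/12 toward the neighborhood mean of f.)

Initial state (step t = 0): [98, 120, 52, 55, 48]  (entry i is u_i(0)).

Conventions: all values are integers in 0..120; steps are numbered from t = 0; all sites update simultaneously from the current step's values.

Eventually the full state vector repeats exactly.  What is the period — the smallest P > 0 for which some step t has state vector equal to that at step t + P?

Answer: 21
Key observation: The state at step 9, [43, 43, 43, 43, 43], reappears at step 30 — and no state repeats earlier — so the cycle the system enters has period 21.

Derivation:
t=0: [98, 120, 52, 55, 48]
t=1: [78, 75, 44, 97, 36]
t=2: [54, 58, 42, 94, 42]
t=3: [47, 46, 35, 96, 33]
t=4: [105, 107, 79, 88, 79]
t=5: [36, 36, 36, 24, 35]
t=6: [100, 101, 95, 97, 94]
t=7: [39, 39, 39, 36, 38]
t=8: [103, 104, 102, 103, 102]
t=9: [43, 43, 43, 43, 43]
t=10: [109, 109, 109, 109, 109]
t=11: [48, 48, 48, 48, 48]
t=12: [115, 115, 115, 115, 115]
t=13: [53, 53, 53, 53, 53]
t=14: [120, 120, 120, 120, 120]
t=15: [58, 58, 58, 58, 58]
t=16: [5, 5, 5, 5, 5]
t=17: [64, 64, 64, 64, 64]
t=18: [11, 11, 11, 11, 11]
t=19: [71, 71, 71, 71, 71]
t=20: [17, 17, 17, 17, 17]
t=21: [78, 78, 78, 78, 78]
t=22: [23, 23, 23, 23, 23]
t=23: [85, 85, 85, 85, 85]
t=24: [28, 28, 28, 28, 28]
t=25: [91, 91, 91, 91, 91]
t=26: [33, 33, 33, 33, 33]
t=27: [97, 97, 97, 97, 97]
t=28: [38, 38, 38, 38, 38]
t=29: [103, 103, 103, 103, 103]
t=30: [43, 43, 43, 43, 43]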